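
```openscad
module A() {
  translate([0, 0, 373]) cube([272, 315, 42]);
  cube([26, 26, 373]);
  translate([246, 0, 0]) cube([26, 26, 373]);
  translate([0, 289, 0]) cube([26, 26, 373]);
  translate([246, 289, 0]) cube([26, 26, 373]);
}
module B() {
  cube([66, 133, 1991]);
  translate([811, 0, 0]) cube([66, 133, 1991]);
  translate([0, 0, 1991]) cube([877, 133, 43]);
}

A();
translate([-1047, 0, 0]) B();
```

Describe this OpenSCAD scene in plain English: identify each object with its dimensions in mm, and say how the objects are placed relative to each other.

A is a simple wooden stool: a rectangular seat 272 mm (x) by 315 mm (y), 42 mm thick, top face at z = 415 mm, on four square legs, each 26×26 mm in cross-section. The legs rest on z = 0, each flush with a corner of the seat.

B is a rectangular door frame: two vertical jambs of 66×133 mm section, 1991 mm tall, with a clear opening 745 mm wide between their inner faces. A header 43 mm tall and 133 mm deep lies on top of the jambs and spans the full outside width.

The door frame is on the floor beside the stool on its −x side.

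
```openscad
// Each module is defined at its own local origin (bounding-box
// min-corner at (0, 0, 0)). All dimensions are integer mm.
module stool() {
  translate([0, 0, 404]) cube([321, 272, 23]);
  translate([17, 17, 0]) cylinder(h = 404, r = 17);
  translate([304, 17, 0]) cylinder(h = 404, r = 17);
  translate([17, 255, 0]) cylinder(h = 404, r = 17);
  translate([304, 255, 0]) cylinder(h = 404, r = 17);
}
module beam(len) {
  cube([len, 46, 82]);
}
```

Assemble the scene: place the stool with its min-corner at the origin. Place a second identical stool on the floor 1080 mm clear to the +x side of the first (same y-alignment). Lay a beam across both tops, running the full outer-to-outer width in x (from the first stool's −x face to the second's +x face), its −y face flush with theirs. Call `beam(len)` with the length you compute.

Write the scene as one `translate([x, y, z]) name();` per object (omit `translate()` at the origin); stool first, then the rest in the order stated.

stool();
translate([1401, 0, 0]) stool();
translate([0, 0, 427]) beam(1722);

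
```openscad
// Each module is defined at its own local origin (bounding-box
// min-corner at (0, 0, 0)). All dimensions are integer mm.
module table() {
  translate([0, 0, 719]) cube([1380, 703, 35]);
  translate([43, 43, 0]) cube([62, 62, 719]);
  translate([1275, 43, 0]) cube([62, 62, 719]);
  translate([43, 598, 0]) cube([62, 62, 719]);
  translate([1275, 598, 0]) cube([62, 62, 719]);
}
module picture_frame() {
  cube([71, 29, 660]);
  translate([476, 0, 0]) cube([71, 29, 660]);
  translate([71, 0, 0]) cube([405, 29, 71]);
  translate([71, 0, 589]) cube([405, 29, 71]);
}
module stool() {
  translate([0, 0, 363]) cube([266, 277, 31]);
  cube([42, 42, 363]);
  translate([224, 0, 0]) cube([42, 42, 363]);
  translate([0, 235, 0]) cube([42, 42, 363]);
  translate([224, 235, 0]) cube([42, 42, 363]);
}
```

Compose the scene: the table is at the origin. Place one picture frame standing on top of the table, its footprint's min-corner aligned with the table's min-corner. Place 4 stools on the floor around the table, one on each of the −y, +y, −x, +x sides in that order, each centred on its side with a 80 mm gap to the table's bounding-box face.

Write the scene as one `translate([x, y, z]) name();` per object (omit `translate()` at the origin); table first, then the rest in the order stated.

table();
translate([0, 0, 754]) picture_frame();
translate([557, -357, 0]) stool();
translate([557, 783, 0]) stool();
translate([-346, 213, 0]) stool();
translate([1460, 213, 0]) stool();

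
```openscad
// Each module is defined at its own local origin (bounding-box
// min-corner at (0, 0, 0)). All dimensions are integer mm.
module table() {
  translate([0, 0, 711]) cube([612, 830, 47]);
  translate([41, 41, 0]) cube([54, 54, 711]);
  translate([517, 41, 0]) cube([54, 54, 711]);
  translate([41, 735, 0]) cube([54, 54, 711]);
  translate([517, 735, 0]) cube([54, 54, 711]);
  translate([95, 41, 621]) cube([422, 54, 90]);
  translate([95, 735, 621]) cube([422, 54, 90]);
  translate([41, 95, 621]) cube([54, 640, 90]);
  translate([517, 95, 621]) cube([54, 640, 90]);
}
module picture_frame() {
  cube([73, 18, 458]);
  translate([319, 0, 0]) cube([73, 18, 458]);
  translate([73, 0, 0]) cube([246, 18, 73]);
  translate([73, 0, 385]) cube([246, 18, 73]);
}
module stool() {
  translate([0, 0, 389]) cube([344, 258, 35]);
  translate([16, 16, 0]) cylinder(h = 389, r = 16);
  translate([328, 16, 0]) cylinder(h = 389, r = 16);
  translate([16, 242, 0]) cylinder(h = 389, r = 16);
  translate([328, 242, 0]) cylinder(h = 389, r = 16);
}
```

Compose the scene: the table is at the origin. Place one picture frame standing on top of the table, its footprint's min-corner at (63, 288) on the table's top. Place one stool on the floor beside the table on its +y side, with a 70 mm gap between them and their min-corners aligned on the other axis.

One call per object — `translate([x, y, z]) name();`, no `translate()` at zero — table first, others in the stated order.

table();
translate([63, 288, 758]) picture_frame();
translate([0, 900, 0]) stool();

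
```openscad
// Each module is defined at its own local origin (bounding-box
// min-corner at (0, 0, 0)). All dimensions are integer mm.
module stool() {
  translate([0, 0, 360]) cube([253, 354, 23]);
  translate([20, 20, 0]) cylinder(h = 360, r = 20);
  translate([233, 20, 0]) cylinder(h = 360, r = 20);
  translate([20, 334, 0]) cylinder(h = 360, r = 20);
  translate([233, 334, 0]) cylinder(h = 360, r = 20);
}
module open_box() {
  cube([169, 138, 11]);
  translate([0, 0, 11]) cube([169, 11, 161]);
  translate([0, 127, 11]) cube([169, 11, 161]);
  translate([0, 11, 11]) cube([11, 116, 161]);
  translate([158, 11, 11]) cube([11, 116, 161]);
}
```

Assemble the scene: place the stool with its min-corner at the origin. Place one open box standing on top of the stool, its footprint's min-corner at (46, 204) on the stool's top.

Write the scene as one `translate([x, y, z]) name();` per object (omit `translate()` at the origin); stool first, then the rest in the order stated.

stool();
translate([46, 204, 383]) open_box();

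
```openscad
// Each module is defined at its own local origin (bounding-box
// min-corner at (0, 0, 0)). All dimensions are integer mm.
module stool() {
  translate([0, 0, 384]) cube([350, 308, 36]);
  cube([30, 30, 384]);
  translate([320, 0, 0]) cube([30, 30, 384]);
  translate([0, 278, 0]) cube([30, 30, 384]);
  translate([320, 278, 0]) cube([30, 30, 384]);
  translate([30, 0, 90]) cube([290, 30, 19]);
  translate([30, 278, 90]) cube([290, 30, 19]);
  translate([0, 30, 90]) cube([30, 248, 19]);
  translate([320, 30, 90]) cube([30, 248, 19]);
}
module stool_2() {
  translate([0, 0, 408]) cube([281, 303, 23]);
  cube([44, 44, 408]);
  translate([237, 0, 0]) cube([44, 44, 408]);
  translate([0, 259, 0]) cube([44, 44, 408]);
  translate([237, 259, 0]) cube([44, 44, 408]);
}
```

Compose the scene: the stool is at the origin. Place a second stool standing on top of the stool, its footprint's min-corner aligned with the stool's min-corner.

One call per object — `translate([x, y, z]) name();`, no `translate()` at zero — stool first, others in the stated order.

stool();
translate([0, 0, 420]) stool_2();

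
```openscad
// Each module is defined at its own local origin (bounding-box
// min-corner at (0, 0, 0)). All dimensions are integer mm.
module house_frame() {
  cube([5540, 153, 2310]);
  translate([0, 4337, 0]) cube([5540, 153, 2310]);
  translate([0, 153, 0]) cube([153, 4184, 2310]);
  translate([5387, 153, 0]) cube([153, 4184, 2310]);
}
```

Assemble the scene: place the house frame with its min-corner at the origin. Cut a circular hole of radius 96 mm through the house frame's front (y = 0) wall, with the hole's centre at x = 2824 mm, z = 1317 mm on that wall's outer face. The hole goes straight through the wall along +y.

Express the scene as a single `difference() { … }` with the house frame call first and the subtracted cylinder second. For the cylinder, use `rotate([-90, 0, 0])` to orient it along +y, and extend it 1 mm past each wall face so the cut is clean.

difference() {
  house_frame();
  translate([2824, -1, 1317]) rotate([-90, 0, 0]) cylinder(h = 155, r = 96);
}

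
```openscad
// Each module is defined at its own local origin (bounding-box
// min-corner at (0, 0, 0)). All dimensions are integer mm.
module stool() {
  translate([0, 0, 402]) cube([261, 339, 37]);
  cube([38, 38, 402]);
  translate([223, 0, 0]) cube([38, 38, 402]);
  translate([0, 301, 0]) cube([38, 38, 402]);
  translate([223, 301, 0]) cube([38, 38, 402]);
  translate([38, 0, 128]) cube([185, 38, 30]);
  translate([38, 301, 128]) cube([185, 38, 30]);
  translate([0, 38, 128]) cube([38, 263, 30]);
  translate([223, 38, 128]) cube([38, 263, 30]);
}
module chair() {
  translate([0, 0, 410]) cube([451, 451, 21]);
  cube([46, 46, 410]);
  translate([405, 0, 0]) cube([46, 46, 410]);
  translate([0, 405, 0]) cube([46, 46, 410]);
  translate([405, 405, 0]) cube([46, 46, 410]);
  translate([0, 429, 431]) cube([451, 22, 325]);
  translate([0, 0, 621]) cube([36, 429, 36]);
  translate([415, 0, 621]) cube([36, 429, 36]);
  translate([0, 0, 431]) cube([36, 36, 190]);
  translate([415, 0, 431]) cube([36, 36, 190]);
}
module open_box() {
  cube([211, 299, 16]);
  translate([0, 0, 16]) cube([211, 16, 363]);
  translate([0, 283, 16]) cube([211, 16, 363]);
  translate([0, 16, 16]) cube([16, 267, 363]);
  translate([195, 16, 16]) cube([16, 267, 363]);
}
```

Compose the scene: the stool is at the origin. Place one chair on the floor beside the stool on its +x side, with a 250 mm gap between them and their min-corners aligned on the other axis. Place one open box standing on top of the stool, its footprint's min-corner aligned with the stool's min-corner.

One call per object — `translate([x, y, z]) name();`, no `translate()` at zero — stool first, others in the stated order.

stool();
translate([511, 0, 0]) chair();
translate([0, 0, 439]) open_box();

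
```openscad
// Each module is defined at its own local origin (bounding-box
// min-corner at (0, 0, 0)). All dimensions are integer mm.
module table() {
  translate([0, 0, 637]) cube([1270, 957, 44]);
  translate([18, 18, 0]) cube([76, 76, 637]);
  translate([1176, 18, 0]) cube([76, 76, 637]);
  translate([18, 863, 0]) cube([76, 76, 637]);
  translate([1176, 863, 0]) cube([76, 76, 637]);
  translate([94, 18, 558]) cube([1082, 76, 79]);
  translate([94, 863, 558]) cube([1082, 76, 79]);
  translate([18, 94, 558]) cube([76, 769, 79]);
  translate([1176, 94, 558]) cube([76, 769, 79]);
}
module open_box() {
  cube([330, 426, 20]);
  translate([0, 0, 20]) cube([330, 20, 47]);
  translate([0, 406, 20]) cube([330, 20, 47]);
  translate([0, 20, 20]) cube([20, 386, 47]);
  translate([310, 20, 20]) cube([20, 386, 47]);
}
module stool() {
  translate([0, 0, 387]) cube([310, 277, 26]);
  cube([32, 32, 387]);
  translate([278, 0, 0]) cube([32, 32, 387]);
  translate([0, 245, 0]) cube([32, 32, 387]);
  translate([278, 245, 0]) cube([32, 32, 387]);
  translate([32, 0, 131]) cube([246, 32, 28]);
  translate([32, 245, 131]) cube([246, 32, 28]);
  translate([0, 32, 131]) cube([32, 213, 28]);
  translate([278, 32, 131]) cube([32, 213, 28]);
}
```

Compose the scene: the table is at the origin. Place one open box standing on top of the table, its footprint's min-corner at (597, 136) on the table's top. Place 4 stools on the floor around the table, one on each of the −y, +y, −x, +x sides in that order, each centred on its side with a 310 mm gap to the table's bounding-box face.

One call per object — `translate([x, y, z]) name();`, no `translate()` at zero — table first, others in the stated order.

table();
translate([597, 136, 681]) open_box();
translate([480, -587, 0]) stool();
translate([480, 1267, 0]) stool();
translate([-620, 340, 0]) stool();
translate([1580, 340, 0]) stool();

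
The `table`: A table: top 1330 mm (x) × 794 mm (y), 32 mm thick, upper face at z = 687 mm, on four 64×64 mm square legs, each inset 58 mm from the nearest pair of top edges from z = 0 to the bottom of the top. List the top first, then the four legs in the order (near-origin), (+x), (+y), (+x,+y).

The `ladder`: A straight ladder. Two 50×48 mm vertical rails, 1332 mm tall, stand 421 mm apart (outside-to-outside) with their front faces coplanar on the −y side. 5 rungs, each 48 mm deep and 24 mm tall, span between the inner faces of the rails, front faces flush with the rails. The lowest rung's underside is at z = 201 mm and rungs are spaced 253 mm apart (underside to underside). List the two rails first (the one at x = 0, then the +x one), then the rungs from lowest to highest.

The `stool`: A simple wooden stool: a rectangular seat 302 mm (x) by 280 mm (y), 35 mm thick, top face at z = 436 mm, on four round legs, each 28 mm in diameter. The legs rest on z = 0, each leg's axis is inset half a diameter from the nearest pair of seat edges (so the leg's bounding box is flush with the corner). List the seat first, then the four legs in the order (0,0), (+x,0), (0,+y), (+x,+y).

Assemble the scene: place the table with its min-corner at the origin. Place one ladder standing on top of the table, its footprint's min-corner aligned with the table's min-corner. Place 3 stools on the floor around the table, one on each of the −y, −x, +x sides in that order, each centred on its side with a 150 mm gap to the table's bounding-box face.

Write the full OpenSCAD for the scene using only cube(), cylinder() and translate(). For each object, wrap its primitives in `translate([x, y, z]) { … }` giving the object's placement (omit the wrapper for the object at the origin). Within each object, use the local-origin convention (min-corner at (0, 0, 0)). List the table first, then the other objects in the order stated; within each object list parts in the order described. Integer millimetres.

translate([0, 0, 655]) cube([1330, 794, 32]);
translate([58, 58, 0]) cube([64, 64, 655]);
translate([1208, 58, 0]) cube([64, 64, 655]);
translate([58, 672, 0]) cube([64, 64, 655]);
translate([1208, 672, 0]) cube([64, 64, 655]);
translate([0, 0, 687]) {
  cube([50, 48, 1332]);
  translate([371, 0, 0]) cube([50, 48, 1332]);
  translate([50, 0, 201]) cube([321, 48, 24]);
  translate([50, 0, 454]) cube([321, 48, 24]);
  translate([50, 0, 707]) cube([321, 48, 24]);
  translate([50, 0, 960]) cube([321, 48, 24]);
  translate([50, 0, 1213]) cube([321, 48, 24]);
}
translate([514, -430, 0]) {
  translate([0, 0, 401]) cube([302, 280, 35]);
  translate([14, 14, 0]) cylinder(h = 401, r = 14);
  translate([288, 14, 0]) cylinder(h = 401, r = 14);
  translate([14, 266, 0]) cylinder(h = 401, r = 14);
  translate([288, 266, 0]) cylinder(h = 401, r = 14);
}
translate([-452, 257, 0]) {
  translate([0, 0, 401]) cube([302, 280, 35]);
  translate([14, 14, 0]) cylinder(h = 401, r = 14);
  translate([288, 14, 0]) cylinder(h = 401, r = 14);
  translate([14, 266, 0]) cylinder(h = 401, r = 14);
  translate([288, 266, 0]) cylinder(h = 401, r = 14);
}
translate([1480, 257, 0]) {
  translate([0, 0, 401]) cube([302, 280, 35]);
  translate([14, 14, 0]) cylinder(h = 401, r = 14);
  translate([288, 14, 0]) cylinder(h = 401, r = 14);
  translate([14, 266, 0]) cylinder(h = 401, r = 14);
  translate([288, 266, 0]) cylinder(h = 401, r = 14);
}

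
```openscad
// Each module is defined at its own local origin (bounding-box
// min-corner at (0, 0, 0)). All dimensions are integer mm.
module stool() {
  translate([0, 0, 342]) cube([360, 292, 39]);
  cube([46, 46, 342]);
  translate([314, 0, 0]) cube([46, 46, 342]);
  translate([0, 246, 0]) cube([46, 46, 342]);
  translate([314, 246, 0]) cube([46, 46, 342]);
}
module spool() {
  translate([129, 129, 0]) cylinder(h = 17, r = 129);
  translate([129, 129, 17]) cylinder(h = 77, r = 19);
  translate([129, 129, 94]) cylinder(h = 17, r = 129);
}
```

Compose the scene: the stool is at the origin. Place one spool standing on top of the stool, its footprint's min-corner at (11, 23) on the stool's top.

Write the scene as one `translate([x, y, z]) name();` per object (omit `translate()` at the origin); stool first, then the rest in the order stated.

stool();
translate([11, 23, 381]) spool();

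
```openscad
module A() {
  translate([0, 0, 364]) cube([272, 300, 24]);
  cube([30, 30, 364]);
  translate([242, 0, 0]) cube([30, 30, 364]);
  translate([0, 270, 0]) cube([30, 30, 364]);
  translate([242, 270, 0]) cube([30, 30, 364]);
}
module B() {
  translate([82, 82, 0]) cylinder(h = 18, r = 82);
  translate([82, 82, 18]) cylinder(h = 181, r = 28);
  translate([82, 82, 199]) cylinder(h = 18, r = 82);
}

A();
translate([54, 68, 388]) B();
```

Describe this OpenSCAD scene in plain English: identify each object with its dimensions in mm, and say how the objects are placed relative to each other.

A is a four-legged stool. The seat is a 272×300×24 mm slab whose top surface is at z = 388 mm; four square legs, each 30×30 mm in cross-section, run from the floor (z = 0) to the underside of the seat, each flush with a corner of the seat.

B is a spool: two coaxial disc flanges of radius 82 mm and thickness 18 mm, joined by a core cylinder of radius 28 mm and height 181 mm. The lower flange rests on z = 0 and the three cylinders share a vertical axis.

The spool is on top of the stool, centred.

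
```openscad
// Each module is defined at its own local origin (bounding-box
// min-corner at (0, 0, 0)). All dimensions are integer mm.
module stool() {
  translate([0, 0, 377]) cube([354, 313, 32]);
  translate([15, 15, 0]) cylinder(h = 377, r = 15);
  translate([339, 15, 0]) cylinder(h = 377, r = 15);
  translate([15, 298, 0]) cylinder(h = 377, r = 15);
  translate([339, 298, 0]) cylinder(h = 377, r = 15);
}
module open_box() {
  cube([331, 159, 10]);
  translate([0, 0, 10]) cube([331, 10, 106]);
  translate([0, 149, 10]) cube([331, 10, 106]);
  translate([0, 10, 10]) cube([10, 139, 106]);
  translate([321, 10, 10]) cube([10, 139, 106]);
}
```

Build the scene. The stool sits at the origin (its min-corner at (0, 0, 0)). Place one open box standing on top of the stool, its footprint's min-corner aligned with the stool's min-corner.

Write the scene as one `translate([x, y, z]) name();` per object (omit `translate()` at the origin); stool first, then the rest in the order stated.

stool();
translate([0, 0, 409]) open_box();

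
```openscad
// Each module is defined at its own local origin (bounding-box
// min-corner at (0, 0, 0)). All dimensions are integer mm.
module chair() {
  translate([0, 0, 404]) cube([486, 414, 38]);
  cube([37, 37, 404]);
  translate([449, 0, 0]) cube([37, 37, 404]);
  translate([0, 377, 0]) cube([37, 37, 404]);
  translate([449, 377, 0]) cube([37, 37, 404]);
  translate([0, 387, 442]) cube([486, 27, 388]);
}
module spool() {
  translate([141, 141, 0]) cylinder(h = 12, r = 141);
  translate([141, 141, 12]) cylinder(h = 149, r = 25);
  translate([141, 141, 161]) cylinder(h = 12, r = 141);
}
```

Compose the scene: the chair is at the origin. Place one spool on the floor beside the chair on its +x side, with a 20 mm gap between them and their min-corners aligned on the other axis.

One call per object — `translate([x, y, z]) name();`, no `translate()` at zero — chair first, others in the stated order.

chair();
translate([506, 0, 0]) spool();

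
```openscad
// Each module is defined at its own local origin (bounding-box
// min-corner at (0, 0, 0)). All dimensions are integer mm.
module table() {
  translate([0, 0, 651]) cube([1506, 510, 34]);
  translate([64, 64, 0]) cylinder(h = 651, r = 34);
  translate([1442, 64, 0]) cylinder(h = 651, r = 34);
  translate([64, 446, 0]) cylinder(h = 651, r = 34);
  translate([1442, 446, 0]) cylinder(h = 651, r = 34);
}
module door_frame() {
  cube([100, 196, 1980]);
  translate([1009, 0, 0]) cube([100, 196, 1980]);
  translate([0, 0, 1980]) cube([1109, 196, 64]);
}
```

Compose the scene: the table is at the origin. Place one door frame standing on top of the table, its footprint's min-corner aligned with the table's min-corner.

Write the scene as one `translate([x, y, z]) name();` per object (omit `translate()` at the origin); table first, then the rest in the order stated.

table();
translate([0, 0, 685]) door_frame();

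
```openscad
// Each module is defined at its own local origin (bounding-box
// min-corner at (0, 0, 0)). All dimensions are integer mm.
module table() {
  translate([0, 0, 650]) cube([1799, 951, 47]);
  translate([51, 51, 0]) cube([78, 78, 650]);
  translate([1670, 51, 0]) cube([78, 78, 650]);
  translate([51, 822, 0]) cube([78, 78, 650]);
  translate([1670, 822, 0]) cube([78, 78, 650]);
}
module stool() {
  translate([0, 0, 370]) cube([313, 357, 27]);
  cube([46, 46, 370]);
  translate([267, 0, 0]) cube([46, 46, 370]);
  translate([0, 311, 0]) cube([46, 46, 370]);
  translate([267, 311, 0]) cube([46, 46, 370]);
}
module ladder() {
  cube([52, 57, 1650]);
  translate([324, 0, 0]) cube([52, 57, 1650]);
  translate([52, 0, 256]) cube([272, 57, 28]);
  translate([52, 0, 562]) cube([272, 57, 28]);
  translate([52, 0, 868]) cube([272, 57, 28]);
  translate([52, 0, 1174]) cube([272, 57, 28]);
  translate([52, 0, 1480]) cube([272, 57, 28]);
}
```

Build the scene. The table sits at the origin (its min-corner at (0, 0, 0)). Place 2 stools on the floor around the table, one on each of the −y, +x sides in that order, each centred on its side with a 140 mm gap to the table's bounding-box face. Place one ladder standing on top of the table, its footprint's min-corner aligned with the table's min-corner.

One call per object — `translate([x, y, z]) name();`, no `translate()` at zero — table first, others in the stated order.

table();
translate([743, -497, 0]) stool();
translate([1939, 297, 0]) stool();
translate([0, 0, 697]) ladder();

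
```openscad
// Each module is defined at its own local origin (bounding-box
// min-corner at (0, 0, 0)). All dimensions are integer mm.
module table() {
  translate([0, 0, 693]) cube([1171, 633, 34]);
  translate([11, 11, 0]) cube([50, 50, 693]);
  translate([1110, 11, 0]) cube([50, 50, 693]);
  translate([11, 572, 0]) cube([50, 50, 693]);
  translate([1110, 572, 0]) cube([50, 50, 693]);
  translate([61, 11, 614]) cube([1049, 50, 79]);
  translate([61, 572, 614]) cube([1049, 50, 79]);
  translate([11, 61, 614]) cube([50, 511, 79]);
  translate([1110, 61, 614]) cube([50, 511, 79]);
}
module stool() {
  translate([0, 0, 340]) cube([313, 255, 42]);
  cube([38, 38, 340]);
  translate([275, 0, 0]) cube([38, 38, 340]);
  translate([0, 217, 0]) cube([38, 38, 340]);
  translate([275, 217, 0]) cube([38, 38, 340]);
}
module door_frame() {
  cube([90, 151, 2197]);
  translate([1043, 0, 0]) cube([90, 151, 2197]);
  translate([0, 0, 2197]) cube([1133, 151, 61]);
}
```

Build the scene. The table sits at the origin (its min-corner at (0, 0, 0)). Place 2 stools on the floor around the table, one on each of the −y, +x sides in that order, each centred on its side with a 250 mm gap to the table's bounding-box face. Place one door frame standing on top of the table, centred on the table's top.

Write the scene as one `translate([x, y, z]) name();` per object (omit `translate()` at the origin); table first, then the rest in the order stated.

table();
translate([429, -505, 0]) stool();
translate([1421, 189, 0]) stool();
translate([19, 241, 727]) door_frame();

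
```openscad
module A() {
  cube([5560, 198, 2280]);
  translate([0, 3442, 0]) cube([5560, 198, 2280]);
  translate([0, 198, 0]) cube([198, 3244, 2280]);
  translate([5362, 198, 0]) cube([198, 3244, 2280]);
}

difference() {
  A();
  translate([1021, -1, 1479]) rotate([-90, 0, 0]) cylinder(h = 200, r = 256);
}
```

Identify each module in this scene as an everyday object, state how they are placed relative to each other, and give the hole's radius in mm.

A is a house frame. The house frame has a circular hole through its front wall. The hole's radius is 256 mm.

The subtracted cylinder has r = 256 mm.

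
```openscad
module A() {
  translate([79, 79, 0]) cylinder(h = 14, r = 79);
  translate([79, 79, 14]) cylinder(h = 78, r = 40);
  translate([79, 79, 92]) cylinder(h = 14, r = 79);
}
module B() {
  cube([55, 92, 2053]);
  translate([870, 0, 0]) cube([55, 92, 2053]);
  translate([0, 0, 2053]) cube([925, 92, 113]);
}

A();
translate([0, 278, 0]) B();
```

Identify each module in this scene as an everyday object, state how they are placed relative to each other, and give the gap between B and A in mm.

A is a spool. B is a door frame. The door frame is on the floor beside the spool on its +y side. The gap between the door frame and the spool is 120 mm.

The door frame's nearest face is 120 mm from the spool's +y face.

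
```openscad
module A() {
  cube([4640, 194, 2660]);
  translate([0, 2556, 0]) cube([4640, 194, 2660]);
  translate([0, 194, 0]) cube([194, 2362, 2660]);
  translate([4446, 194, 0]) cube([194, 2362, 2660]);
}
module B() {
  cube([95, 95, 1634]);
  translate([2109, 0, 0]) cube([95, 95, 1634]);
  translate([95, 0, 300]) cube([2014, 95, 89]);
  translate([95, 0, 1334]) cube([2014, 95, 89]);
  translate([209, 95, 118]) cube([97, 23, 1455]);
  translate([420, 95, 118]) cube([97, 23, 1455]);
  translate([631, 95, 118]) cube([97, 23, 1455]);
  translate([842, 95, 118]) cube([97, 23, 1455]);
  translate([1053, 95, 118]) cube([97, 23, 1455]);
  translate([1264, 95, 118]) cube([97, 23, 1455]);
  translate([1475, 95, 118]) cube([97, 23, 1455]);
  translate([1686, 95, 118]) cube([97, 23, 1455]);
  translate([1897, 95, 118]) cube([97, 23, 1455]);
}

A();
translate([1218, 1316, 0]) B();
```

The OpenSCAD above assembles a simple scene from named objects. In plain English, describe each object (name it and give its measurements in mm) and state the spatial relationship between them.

A is a box-shaped house frame (walls only): outside footprint 4640×2750 mm, wall height 2660 mm, wall thickness 194 mm. The two y-facing walls run the full x-width; the two x-facing walls fit between the inner faces of the y-facing walls.

B is a fence section. Two 95×95 mm posts, 1634 mm tall, stand on the floor with a clear span of 2014 mm between their inner faces. Two horizontal rails of 95×89 mm section span the gap between the posts with their undersides at z = 300 mm and z = 1334 mm, flush with the posts' −y face. 9 pickets, each 97 mm wide, 23 mm thick and 1455 mm tall, are fixed to the +y face of the rails with their bottoms at z = 118 mm, evenly spaced across the span with equal gaps (rounded down to the nearest mm) at the −x end and between each pair — any rounding remainder accumulates at the +x end.

The fence section sits inside the house frame, centred.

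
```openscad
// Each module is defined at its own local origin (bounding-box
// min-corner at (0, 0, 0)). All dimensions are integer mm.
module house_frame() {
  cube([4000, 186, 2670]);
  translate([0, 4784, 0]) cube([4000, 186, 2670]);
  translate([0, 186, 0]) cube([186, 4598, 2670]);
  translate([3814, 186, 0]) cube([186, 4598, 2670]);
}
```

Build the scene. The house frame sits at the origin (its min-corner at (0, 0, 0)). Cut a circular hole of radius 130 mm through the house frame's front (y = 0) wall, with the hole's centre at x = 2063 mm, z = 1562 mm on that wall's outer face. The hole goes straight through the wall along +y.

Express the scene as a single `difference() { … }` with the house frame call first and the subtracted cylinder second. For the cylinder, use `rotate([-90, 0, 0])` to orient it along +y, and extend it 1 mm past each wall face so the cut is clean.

difference() {
  house_frame();
  translate([2063, -1, 1562]) rotate([-90, 0, 0]) cylinder(h = 188, r = 130);
}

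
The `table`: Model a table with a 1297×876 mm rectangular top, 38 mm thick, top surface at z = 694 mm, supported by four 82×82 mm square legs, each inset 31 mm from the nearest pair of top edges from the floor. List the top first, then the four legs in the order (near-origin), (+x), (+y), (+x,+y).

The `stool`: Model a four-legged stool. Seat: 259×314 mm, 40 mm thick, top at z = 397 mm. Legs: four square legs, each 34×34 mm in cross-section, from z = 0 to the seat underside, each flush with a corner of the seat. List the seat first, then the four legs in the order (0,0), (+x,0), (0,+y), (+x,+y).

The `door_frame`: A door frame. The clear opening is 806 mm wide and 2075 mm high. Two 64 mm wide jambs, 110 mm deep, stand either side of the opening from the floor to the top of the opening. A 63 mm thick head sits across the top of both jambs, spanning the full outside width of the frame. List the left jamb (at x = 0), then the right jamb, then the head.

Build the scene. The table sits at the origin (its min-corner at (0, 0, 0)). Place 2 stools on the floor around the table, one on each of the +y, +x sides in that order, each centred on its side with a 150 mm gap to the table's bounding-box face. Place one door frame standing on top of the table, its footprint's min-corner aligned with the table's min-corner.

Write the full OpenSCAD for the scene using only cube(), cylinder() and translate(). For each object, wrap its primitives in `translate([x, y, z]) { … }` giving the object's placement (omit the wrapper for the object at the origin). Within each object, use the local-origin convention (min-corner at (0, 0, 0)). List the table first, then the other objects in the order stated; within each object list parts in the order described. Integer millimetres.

translate([0, 0, 656]) cube([1297, 876, 38]);
translate([31, 31, 0]) cube([82, 82, 656]);
translate([1184, 31, 0]) cube([82, 82, 656]);
translate([31, 763, 0]) cube([82, 82, 656]);
translate([1184, 763, 0]) cube([82, 82, 656]);
translate([519, 1026, 0]) {
  translate([0, 0, 357]) cube([259, 314, 40]);
  cube([34, 34, 357]);
  translate([225, 0, 0]) cube([34, 34, 357]);
  translate([0, 280, 0]) cube([34, 34, 357]);
  translate([225, 280, 0]) cube([34, 34, 357]);
}
translate([1447, 281, 0]) {
  translate([0, 0, 357]) cube([259, 314, 40]);
  cube([34, 34, 357]);
  translate([225, 0, 0]) cube([34, 34, 357]);
  translate([0, 280, 0]) cube([34, 34, 357]);
  translate([225, 280, 0]) cube([34, 34, 357]);
}
translate([0, 0, 694]) {
  cube([64, 110, 2075]);
  translate([870, 0, 0]) cube([64, 110, 2075]);
  translate([0, 0, 2075]) cube([934, 110, 63]);
}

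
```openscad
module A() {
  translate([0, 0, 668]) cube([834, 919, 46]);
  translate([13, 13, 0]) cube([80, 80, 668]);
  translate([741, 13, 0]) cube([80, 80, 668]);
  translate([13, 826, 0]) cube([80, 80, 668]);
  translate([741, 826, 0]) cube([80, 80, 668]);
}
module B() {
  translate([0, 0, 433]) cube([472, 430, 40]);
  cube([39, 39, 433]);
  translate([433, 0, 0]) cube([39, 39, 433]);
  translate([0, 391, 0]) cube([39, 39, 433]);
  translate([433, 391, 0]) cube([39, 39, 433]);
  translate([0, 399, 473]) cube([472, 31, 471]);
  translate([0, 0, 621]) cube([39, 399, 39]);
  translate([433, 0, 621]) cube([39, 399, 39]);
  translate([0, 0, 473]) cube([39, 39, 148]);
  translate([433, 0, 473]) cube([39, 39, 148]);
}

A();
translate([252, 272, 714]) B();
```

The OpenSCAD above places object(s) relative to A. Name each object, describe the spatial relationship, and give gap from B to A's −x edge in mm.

A is a table. B is a chair. The chair is on top of the table. The gap from the chair to the table's −x edge is 252 mm.

The chair's min-x is at 252; the table's min-x is 0; gap = 252 mm.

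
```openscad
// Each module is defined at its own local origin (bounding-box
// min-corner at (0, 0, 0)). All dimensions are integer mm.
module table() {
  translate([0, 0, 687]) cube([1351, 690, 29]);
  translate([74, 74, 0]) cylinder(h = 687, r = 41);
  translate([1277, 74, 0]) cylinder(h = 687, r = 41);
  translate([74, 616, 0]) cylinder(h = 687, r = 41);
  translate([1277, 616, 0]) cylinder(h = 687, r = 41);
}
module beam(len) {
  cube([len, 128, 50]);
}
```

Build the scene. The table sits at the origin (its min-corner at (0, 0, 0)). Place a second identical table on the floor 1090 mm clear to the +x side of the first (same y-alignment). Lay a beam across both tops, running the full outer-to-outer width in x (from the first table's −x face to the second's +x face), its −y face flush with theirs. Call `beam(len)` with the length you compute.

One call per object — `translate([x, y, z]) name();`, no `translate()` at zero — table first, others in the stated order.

table();
translate([2441, 0, 0]) table();
translate([0, 0, 716]) beam(3792);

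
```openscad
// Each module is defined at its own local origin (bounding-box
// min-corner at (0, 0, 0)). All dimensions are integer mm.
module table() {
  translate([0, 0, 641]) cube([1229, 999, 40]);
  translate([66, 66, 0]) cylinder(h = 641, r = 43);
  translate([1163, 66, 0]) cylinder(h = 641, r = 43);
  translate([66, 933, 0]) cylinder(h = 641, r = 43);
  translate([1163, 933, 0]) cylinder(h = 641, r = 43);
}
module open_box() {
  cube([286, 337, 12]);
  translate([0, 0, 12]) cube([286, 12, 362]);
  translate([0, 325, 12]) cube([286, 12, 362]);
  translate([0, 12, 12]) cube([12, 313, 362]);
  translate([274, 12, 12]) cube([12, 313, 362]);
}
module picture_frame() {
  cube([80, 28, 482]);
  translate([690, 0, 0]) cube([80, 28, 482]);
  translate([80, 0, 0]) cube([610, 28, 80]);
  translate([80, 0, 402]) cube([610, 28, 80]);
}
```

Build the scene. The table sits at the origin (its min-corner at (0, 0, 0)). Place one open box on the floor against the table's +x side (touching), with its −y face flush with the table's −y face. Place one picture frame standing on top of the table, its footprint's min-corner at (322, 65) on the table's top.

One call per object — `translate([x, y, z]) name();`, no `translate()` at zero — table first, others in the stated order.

table();
translate([1229, 0, 0]) open_box();
translate([322, 65, 681]) picture_frame();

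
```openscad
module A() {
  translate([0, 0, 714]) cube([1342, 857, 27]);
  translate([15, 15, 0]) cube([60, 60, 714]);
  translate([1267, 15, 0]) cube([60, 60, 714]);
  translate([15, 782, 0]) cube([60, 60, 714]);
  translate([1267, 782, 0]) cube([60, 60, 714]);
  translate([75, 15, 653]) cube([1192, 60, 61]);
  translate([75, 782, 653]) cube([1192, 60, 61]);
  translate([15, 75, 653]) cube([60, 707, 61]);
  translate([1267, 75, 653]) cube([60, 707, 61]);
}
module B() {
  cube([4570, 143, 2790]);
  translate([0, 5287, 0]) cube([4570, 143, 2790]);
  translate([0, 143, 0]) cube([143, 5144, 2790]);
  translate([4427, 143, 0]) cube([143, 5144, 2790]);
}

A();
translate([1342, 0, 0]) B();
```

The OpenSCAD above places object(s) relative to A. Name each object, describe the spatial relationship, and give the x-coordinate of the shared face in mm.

A is a table. B is a house frame. The house frame is against the table's +x side, with their −y faces flush. The x-coordinate of the shared face is 1342 mm.

The table's +x face and the house frame's −x face are both at x = 1342 mm.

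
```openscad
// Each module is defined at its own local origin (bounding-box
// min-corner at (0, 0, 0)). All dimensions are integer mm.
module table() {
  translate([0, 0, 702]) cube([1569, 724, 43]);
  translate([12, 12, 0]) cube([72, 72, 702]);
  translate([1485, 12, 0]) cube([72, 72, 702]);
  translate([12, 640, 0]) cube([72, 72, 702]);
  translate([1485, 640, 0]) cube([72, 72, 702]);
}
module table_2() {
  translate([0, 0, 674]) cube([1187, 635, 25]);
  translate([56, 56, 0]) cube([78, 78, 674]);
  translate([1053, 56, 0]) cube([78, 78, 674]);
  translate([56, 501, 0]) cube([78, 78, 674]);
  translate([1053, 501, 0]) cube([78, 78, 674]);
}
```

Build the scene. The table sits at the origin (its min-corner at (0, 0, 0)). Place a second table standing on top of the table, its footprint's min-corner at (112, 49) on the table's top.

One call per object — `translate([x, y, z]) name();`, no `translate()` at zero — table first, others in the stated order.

table();
translate([112, 49, 745]) table_2();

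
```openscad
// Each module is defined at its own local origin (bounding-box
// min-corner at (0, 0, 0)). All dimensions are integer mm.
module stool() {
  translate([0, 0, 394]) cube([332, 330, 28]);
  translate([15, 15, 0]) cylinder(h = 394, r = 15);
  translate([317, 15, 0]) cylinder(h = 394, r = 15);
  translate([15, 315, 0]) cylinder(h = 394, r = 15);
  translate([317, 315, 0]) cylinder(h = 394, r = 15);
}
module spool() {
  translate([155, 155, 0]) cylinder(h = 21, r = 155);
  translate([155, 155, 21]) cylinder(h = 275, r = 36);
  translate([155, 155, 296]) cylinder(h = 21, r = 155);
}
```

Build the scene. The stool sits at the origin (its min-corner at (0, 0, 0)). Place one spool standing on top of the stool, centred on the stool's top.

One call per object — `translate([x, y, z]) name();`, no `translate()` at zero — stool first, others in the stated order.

stool();
translate([11, 10, 422]) spool();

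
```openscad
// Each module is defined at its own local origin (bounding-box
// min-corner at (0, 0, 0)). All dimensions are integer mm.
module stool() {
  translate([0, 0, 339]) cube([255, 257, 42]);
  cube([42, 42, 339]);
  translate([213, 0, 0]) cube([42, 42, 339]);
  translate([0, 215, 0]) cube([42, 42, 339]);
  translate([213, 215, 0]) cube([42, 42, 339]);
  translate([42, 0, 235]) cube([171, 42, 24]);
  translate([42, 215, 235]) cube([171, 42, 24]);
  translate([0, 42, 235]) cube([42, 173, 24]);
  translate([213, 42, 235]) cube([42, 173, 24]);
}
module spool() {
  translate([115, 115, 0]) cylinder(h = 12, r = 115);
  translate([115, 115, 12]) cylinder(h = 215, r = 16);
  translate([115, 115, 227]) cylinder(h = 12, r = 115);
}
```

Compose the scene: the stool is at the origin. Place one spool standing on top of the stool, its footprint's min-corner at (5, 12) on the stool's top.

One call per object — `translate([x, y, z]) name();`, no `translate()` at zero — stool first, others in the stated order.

stool();
translate([5, 12, 381]) spool();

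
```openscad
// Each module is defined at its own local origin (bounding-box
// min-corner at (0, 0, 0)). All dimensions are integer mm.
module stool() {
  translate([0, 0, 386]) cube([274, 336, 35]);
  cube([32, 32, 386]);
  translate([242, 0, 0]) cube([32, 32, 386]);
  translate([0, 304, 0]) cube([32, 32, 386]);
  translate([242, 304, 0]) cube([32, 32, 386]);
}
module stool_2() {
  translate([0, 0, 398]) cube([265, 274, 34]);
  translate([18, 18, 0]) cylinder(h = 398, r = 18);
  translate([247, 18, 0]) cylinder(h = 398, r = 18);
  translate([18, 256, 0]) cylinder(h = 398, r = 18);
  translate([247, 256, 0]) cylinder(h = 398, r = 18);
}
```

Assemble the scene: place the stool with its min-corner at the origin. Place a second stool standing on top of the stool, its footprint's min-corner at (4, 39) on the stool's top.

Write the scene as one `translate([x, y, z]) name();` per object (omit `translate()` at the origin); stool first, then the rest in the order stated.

stool();
translate([4, 39, 421]) stool_2();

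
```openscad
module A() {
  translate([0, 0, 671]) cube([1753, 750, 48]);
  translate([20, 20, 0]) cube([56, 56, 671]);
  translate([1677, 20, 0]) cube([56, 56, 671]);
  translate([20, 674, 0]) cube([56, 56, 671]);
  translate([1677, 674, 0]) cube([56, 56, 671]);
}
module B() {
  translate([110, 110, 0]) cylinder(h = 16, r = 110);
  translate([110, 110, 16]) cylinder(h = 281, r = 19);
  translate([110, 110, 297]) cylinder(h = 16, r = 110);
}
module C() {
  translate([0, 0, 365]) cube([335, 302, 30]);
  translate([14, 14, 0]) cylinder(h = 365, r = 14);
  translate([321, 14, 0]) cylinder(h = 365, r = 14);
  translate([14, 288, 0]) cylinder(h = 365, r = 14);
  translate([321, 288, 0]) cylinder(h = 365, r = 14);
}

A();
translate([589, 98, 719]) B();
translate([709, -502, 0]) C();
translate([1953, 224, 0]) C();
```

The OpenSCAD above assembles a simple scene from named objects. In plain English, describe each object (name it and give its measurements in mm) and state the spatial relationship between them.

A is a rectangular dining table. The top is 1753×750×48 mm with its upper surface at z = 719 mm. It stands on four 56×56 mm square legs, each inset 20 mm from the nearest pair of top edges, running from the floor to the underside of the top.

B is a spool: two coaxial disc flanges of radius 110 mm and thickness 16 mm, joined by a core cylinder of radius 19 mm and height 281 mm. The lower flange rests on z = 0 and the three cylinders share a vertical axis.

C is a four-legged stool. The seat is a 335×302×30 mm slab whose top surface is at z = 395 mm; four round legs, each 28 mm in diameter, run from the floor (z = 0) to the underside of the seat, each leg's axis is inset half a diameter from the nearest pair of seat edges (so the leg's bounding box is flush with the corner).

The spool is on top of the table. Two stools sit around the table at the −y, +x sides.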